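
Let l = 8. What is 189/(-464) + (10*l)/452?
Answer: -12077/52432 ≈ -0.23034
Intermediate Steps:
189/(-464) + (10*l)/452 = 189/(-464) + (10*8)/452 = 189*(-1/464) + 80*(1/452) = -189/464 + 20/113 = -12077/52432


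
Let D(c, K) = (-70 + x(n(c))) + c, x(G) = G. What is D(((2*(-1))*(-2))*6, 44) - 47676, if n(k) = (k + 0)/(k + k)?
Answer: -95443/2 ≈ -47722.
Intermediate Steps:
n(k) = ½ (n(k) = k/((2*k)) = k*(1/(2*k)) = ½)
D(c, K) = -139/2 + c (D(c, K) = (-70 + ½) + c = -139/2 + c)
D(((2*(-1))*(-2))*6, 44) - 47676 = (-139/2 + ((2*(-1))*(-2))*6) - 47676 = (-139/2 - 2*(-2)*6) - 47676 = (-139/2 + 4*6) - 47676 = (-139/2 + 24) - 47676 = -91/2 - 47676 = -95443/2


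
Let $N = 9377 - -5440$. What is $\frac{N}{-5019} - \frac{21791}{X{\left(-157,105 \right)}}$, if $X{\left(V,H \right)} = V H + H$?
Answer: $- \frac{6349211}{3914820} \approx -1.6218$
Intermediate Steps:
$X{\left(V,H \right)} = H + H V$ ($X{\left(V,H \right)} = H V + H = H + H V$)
$N = 14817$ ($N = 9377 + 5440 = 14817$)
$\frac{N}{-5019} - \frac{21791}{X{\left(-157,105 \right)}} = \frac{14817}{-5019} - \frac{21791}{105 \left(1 - 157\right)} = 14817 \left(- \frac{1}{5019}\right) - \frac{21791}{105 \left(-156\right)} = - \frac{4939}{1673} - \frac{21791}{-16380} = - \frac{4939}{1673} - - \frac{3113}{2340} = - \frac{4939}{1673} + \frac{3113}{2340} = - \frac{6349211}{3914820}$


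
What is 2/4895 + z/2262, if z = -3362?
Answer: -8226233/5536245 ≈ -1.4859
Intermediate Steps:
2/4895 + z/2262 = 2/4895 - 3362/2262 = 2*(1/4895) - 3362*1/2262 = 2/4895 - 1681/1131 = -8226233/5536245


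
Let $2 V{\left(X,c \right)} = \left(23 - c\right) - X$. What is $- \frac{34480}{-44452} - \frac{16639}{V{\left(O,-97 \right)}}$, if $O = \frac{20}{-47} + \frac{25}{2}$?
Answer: $- \frac{34675481016}{112741385} \approx -307.57$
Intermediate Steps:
$O = \frac{1135}{94}$ ($O = 20 \left(- \frac{1}{47}\right) + 25 \cdot \frac{1}{2} = - \frac{20}{47} + \frac{25}{2} = \frac{1135}{94} \approx 12.074$)
$V{\left(X,c \right)} = \frac{23}{2} - \frac{X}{2} - \frac{c}{2}$ ($V{\left(X,c \right)} = \frac{\left(23 - c\right) - X}{2} = \frac{23 - X - c}{2} = \frac{23}{2} - \frac{X}{2} - \frac{c}{2}$)
$- \frac{34480}{-44452} - \frac{16639}{V{\left(O,-97 \right)}} = - \frac{34480}{-44452} - \frac{16639}{\frac{23}{2} - \frac{1135}{188} - - \frac{97}{2}} = \left(-34480\right) \left(- \frac{1}{44452}\right) - \frac{16639}{\frac{23}{2} - \frac{1135}{188} + \frac{97}{2}} = \frac{8620}{11113} - \frac{16639}{\frac{10145}{188}} = \frac{8620}{11113} - \frac{3128132}{10145} = - \frac{34675481016}{112741385}$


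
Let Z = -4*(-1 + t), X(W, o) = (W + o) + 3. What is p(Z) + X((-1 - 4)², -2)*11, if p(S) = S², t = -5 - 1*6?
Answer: 2590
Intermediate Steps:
X(W, o) = 3 + W + o
t = -11 (t = -5 - 6 = -11)
Z = 48 (Z = -4*(-1 - 11) = -4*(-12) = 48)
p(Z) + X((-1 - 4)², -2)*11 = 48² + (3 + (-1 - 4)² - 2)*11 = 2304 + (3 + (-5)² - 2)*11 = 2304 + (3 + 25 - 2)*11 = 2304 + 26*11 = 2304 + 286 = 2590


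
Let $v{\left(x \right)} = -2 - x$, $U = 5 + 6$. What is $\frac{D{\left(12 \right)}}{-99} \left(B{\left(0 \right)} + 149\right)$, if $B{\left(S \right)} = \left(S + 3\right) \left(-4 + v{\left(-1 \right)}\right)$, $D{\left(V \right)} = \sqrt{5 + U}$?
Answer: $- \frac{536}{99} \approx -5.4141$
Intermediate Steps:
$U = 11$
$D{\left(V \right)} = 4$ ($D{\left(V \right)} = \sqrt{5 + 11} = \sqrt{16} = 4$)
$B{\left(S \right)} = -15 - 5 S$ ($B{\left(S \right)} = \left(S + 3\right) \left(-4 - 1\right) = \left(3 + S\right) \left(-4 + \left(-2 + 1\right)\right) = \left(3 + S\right) \left(-4 - 1\right) = \left(3 + S\right) \left(-5\right) = -15 - 5 S$)
$\frac{D{\left(12 \right)}}{-99} \left(B{\left(0 \right)} + 149\right) = \frac{4}{-99} \left(\left(-15 - 0\right) + 149\right) = 4 \left(- \frac{1}{99}\right) \left(\left(-15 + 0\right) + 149\right) = - \frac{4 \left(-15 + 149\right)}{99} = \left(- \frac{4}{99}\right) 134 = - \frac{536}{99}$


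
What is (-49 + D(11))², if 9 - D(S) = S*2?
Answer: 3844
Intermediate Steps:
D(S) = 9 - 2*S (D(S) = 9 - S*2 = 9 - 2*S)
(-49 + D(11))² = (-49 + (9 - 2*11))² = (-49 + (9 - 22))² = (-49 - 13)² = (-62)² = 3844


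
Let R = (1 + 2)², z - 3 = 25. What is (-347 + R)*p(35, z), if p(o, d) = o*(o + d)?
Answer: -745290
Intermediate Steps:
z = 28 (z = 3 + 25 = 28)
p(o, d) = o*(d + o)
R = 9 (R = 3² = 9)
(-347 + R)*p(35, z) = (-347 + 9)*(35*(28 + 35)) = -11830*63 = -338*2205 = -745290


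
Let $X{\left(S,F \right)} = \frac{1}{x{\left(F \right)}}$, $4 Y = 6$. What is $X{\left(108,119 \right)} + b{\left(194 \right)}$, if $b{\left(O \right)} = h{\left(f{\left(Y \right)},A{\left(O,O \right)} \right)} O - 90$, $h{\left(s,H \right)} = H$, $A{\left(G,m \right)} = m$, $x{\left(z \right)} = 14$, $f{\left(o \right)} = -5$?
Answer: $\frac{525645}{14} \approx 37546.0$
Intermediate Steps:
$Y = \frac{3}{2}$ ($Y = \frac{1}{4} \cdot 6 = \frac{3}{2} \approx 1.5$)
$X{\left(S,F \right)} = \frac{1}{14}$
$b{\left(O \right)} = -90 + O^{2}$ ($b{\left(O \right)} = O O - 90 = O^{2} - 90 = -90 + O^{2}$)
$X{\left(108,119 \right)} + b{\left(194 \right)} = \frac{1}{14} - \left(90 - 194^{2}\right) = \frac{1}{14} + \left(-90 + 37636\right) = \frac{1}{14} + 37546 = \frac{525645}{14}$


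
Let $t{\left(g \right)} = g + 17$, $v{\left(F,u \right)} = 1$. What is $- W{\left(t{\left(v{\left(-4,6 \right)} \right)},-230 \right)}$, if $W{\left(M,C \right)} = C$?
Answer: $230$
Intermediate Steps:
$t{\left(g \right)} = 17 + g$
$- W{\left(t{\left(v{\left(-4,6 \right)} \right)},-230 \right)} = \left(-1\right) \left(-230\right) = 230$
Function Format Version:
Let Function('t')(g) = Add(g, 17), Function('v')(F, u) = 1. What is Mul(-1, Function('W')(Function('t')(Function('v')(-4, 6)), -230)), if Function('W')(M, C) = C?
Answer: 230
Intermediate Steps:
Function('t')(g) = Add(17, g)
Mul(-1, Function('W')(Function('t')(Function('v')(-4, 6)), -230)) = Mul(-1, -230) = 230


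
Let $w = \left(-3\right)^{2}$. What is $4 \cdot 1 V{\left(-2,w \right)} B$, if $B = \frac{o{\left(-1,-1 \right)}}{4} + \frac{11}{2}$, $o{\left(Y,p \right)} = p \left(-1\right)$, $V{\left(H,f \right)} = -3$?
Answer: $-69$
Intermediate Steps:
$w = 9$
$o{\left(Y,p \right)} = - p$
$B = \frac{23}{4}$ ($B = \frac{\left(-1\right) \left(-1\right)}{4} + \frac{11}{2} = 1 \cdot \frac{1}{4} + 11 \cdot \frac{1}{2} = \frac{1}{4} + \frac{11}{2} = \frac{23}{4} \approx 5.75$)
$4 \cdot 1 V{\left(-2,w \right)} B = 4 \cdot 1 \left(-3\right) \frac{23}{4} = 4 \left(-3\right) \frac{23}{4} = \left(-12\right) \frac{23}{4} = -69$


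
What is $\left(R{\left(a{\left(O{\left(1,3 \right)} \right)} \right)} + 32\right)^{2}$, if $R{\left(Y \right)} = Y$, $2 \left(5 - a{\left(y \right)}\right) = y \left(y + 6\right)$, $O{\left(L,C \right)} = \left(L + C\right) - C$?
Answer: $\frac{4489}{4} \approx 1122.3$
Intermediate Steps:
$O{\left(L,C \right)} = L$ ($O{\left(L,C \right)} = \left(C + L\right) - C = L$)
$a{\left(y \right)} = 5 - \frac{y \left(6 + y\right)}{2}$ ($a{\left(y \right)} = 5 - \frac{y \left(y + 6\right)}{2} = 5 - \frac{y \left(6 + y\right)}{2}$)
$\left(R{\left(a{\left(O{\left(1,3 \right)} \right)} \right)} + 32\right)^{2} = \left(\left(5 - 3 - \frac{1^{2}}{2}\right) + 32\right)^{2} = \left(\left(5 - 3 - \frac{1}{2}\right) + 32\right)^{2} = \left(\frac{3}{2} + 32\right)^{2} = \left(\frac{67}{2}\right)^{2} = \frac{4489}{4}$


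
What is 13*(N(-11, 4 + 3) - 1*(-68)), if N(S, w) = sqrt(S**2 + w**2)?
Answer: 884 + 13*sqrt(170) ≈ 1053.5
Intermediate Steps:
13*(N(-11, 4 + 3) - 1*(-68)) = 13*(sqrt((-11)**2 + (4 + 3)**2) - 1*(-68)) = 13*(sqrt(121 + 7**2) + 68) = 13*(sqrt(121 + 49) + 68) = 13*(sqrt(170) + 68) = 13*(68 + sqrt(170)) = 884 + 13*sqrt(170)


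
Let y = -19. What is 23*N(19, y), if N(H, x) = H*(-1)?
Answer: -437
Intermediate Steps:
N(H, x) = -H
23*N(19, y) = 23*(-1*19) = 23*(-19) = -437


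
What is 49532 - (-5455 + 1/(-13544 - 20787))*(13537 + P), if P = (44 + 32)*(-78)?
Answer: 1426680569146/34331 ≈ 4.1557e+7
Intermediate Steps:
P = -5928 (P = 76*(-78) = -5928)
49532 - (-5455 + 1/(-13544 - 20787))*(13537 + P) = 49532 - (-5455 + 1/(-13544 - 20787))*(13537 - 5928) = 49532 - (-5455 + 1/(-34331))*7609 = 49532 - (-5455 - 1/34331)*7609 = 49532 - (-187275606)*7609/34331 = 49532 - 1*(-1424980086054/34331) = 49532 + 1424980086054/34331 = 1426680569146/34331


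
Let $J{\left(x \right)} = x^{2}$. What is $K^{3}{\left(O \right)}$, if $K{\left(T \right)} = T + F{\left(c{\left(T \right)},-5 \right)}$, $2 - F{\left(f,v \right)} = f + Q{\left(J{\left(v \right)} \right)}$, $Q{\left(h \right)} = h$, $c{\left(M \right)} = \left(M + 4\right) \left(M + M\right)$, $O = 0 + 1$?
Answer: $-32768$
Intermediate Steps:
$O = 1$
$c{\left(M \right)} = 2 M \left(4 + M\right)$ ($c{\left(M \right)} = \left(4 + M\right) 2 M = 2 M \left(4 + M\right)$)
$F{\left(f,v \right)} = 2 - f - v^{2}$ ($F{\left(f,v \right)} = 2 - \left(f + v^{2}\right) = 2 - f - v^{2}$)
$K{\left(T \right)} = -23 + T - 2 T \left(4 + T\right)$ ($K{\left(T \right)} = T - \left(23 + 2 T \left(4 + T\right)\right) = -23 + T - 2 T \left(4 + T\right)$)
$K^{3}{\left(O \right)} = \left(-23 + 1 - 2 \left(4 + 1\right)\right)^{3} = \left(-23 + 1 - 2 \cdot 5\right)^{3} = \left(-23 + 1 - 10\right)^{3} = \left(-32\right)^{3} = -32768$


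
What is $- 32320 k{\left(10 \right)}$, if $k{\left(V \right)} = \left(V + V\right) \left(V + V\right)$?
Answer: $-12928000$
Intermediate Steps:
$k{\left(V \right)} = 4 V^{2}$ ($k{\left(V \right)} = 2 V 2 V = 4 V^{2}$)
$- 32320 k{\left(10 \right)} = - 32320 \cdot 4 \cdot 10^{2} = - 32320 \cdot 4 \cdot 100 = \left(-32320\right) 400 = -12928000$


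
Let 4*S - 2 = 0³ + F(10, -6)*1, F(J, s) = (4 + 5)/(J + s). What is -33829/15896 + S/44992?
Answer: -3044034957/1430385664 ≈ -2.1281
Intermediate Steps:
F(J, s) = 9/(J + s)
S = 17/16 (S = ½ + (0³ + (9/(10 - 6))*1)/4 = ½ + (0 + (9/4)*1)/4 = ½ + (0 + 9/4)/4 = ½ + (¼)*(9/4) = ½ + 9/16 = 17/16 ≈ 1.0625)
-33829/15896 + S/44992 = -33829/15896 + (17/16)/44992 = -33829*1/15896 + (17/16)*(1/44992) = -33829/15896 + 17/719872 = -3044034957/1430385664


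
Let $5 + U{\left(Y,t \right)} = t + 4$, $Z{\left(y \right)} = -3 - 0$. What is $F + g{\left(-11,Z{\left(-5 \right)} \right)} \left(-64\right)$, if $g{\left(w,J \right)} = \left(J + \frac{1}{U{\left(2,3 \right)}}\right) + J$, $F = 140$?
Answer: $492$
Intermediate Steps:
$Z{\left(y \right)} = -3$ ($Z{\left(y \right)} = -3 + 0 = -3$)
$U{\left(Y,t \right)} = -1 + t$ ($U{\left(Y,t \right)} = -5 + \left(t + 4\right) = -5 + \left(4 + t\right) = -1 + t$)
$g{\left(w,J \right)} = \frac{1}{2} + 2 J$ ($g{\left(w,J \right)} = \left(J + \frac{1}{-1 + 3}\right) + J = \left(J + \frac{1}{2}\right) + J = \left(\frac{1}{2} + J\right) + J = \frac{1}{2} + 2 J$)
$F + g{\left(-11,Z{\left(-5 \right)} \right)} \left(-64\right) = 140 + \left(\frac{1}{2} + 2 \left(-3\right)\right) \left(-64\right) = 140 + \left(\frac{1}{2} - 6\right) \left(-64\right) = 140 - -352 = 140 + 352 = 492$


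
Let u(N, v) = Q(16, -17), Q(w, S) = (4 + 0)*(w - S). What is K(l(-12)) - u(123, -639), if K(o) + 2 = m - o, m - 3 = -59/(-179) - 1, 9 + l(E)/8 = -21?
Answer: 19391/179 ≈ 108.33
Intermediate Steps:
l(E) = -240 (l(E) = -72 + 8*(-21) = -72 - 168 = -240)
Q(w, S) = -4*S + 4*w (Q(w, S) = 4*(w - S) = -4*S + 4*w)
u(N, v) = 132 (u(N, v) = -4*(-17) + 4*16 = 68 + 64 = 132)
m = 417/179 (m = 3 + (-59/(-179) - 1) = 3 + (-59*(-1/179) - 1) = 3 + (59/179 - 1) = 3 - 120/179 = 417/179 ≈ 2.3296)
K(o) = 59/179 - o (K(o) = -2 + (417/179 - o) = 59/179 - o)
K(l(-12)) - u(123, -639) = (59/179 - 1*(-240)) - 1*132 = (59/179 + 240) - 132 = 43019/179 - 132 = 19391/179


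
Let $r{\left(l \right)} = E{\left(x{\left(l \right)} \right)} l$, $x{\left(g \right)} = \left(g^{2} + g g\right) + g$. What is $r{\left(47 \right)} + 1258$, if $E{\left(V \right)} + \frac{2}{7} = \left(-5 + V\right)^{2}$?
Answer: $\frac{6544345112}{7} \approx 9.3491 \cdot 10^{8}$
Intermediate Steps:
$x{\left(g \right)} = g + 2 g^{2}$ ($x{\left(g \right)} = \left(g^{2} + g^{2}\right) + g = 2 g^{2} + g = g + 2 g^{2}$)
$E{\left(V \right)} = - \frac{2}{7} + \left(-5 + V\right)^{2}$
$r{\left(l \right)} = l \left(- \frac{2}{7} + \left(-5 + l \left(1 + 2 l\right)\right)^{2}\right)$ ($r{\left(l \right)} = \left(- \frac{2}{7} + \left(-5 + l \left(1 + 2 l\right)\right)^{2}\right) l = l \left(- \frac{2}{7} + \left(-5 + l \left(1 + 2 l\right)\right)^{2}\right)$)
$r{\left(47 \right)} + 1258 = \frac{1}{7} \cdot 47 \left(-2 + 7 \left(-5 + 47 \left(1 + 2 \cdot 47\right)\right)^{2}\right) + 1258 = \frac{1}{7} \cdot 47 \left(-2 + 7 \left(-5 + 47 \left(1 + 94\right)\right)^{2}\right) + 1258 = \frac{1}{7} \cdot 47 \left(-2 + 7 \left(-5 + 47 \cdot 95\right)^{2}\right) + 1258 = \frac{1}{7} \cdot 47 \left(-2 + 7 \left(-5 + 4465\right)^{2}\right) + 1258 = \frac{1}{7} \cdot 47 \left(-2 + 7 \cdot 4460^{2}\right) + 1258 = \frac{1}{7} \cdot 47 \left(-2 + 7 \cdot 19891600\right) + 1258 = \frac{1}{7} \cdot 47 \left(-2 + 139241200\right) + 1258 = \frac{1}{7} \cdot 47 \cdot 139241198 + 1258 = \frac{6544336306}{7} + 1258 = \frac{6544345112}{7}$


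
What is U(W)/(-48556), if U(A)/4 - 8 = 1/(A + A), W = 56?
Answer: -897/1359568 ≈ -0.00065977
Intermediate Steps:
U(A) = 32 + 2/A (U(A) = 32 + 4/(A + A) = 32 + 4/((2*A)) = 32 + 4*(1/(2*A)) = 32 + 2/A)
U(W)/(-48556) = (32 + 2/56)/(-48556) = (32 + 2*(1/56))*(-1/48556) = (32 + 1/28)*(-1/48556) = (897/28)*(-1/48556) = -897/1359568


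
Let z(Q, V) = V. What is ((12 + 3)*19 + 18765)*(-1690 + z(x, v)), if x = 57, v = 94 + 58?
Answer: -29298900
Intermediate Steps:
v = 152
((12 + 3)*19 + 18765)*(-1690 + z(x, v)) = ((12 + 3)*19 + 18765)*(-1690 + 152) = (15*19 + 18765)*(-1538) = (285 + 18765)*(-1538) = 19050*(-1538) = -29298900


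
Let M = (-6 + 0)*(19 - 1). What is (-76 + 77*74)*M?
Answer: -607176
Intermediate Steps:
M = -108 (M = -6*18 = -108)
(-76 + 77*74)*M = (-76 + 77*74)*(-108) = (-76 + 5698)*(-108) = 5622*(-108) = -607176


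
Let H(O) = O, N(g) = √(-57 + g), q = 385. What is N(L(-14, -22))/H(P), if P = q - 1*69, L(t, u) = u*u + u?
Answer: 9*√5/316 ≈ 0.063685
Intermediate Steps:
L(t, u) = u + u² (L(t, u) = u² + u = u + u²)
P = 316 (P = 385 - 1*69 = 385 - 69 = 316)
N(L(-14, -22))/H(P) = √(-57 - 22*(1 - 22))/316 = √(-57 - 22*(-21))*(1/316) = √(-57 + 462)*(1/316) = √405*(1/316) = (9*√5)*(1/316) = 9*√5/316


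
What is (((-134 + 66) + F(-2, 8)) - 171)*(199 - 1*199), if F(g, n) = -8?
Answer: 0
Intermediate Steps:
(((-134 + 66) + F(-2, 8)) - 171)*(199 - 1*199) = (((-134 + 66) - 8) - 171)*(199 - 1*199) = ((-68 - 8) - 171)*(199 - 199) = (-76 - 171)*0 = -247*0 = 0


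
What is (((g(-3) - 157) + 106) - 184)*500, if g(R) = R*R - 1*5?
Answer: -115500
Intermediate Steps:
g(R) = -5 + R**2 (g(R) = R**2 - 5 = -5 + R**2)
(((g(-3) - 157) + 106) - 184)*500 = ((((-5 + (-3)**2) - 157) + 106) - 184)*500 = ((((-5 + 9) - 157) + 106) - 184)*500 = (((4 - 157) + 106) - 184)*500 = ((-153 + 106) - 184)*500 = (-47 - 184)*500 = -231*500 = -115500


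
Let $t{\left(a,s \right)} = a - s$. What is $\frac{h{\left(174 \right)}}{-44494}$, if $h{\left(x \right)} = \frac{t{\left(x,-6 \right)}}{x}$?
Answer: $- \frac{15}{645163} \approx -2.325 \cdot 10^{-5}$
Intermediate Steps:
$h{\left(x \right)} = \frac{6 + x}{x}$ ($h{\left(x \right)} = \frac{x - -6}{x} = \frac{x + 6}{x} = \frac{6 + x}{x}$)
$\frac{h{\left(174 \right)}}{-44494} = \frac{\frac{1}{174} \left(6 + 174\right)}{-44494} = \frac{1}{174} \cdot 180 \left(- \frac{1}{44494}\right) = \frac{30}{29} \left(- \frac{1}{44494}\right) = - \frac{15}{645163}$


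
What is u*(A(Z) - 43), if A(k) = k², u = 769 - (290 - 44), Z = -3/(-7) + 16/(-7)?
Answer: -1013574/49 ≈ -20685.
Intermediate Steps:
Z = -13/7 (Z = -3*(-⅐) + 16*(-⅐) = 3/7 - 16/7 = -13/7 ≈ -1.8571)
u = 523 (u = 769 - 1*246 = 769 - 246 = 523)
u*(A(Z) - 43) = 523*((-13/7)² - 43) = 523*(169/49 - 43) = 523*(-1938/49) = -1013574/49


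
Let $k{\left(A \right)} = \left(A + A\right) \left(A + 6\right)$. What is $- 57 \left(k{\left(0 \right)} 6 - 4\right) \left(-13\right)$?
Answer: $-2964$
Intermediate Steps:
$k{\left(A \right)} = 2 A \left(6 + A\right)$
$- 57 \left(k{\left(0 \right)} 6 - 4\right) \left(-13\right) = - 57 \left(2 \cdot 0 \left(6 + 0\right) 6 - 4\right) \left(-13\right) = - 57 \left(2 \cdot 0 \cdot 6 \cdot 6 - 4\right) \left(-13\right) = - 57 \left(0 \cdot 6 - 4\right) \left(-13\right) = - 57 \left(0 - 4\right) \left(-13\right) = \left(-57\right) \left(-4\right) \left(-13\right) = 228 \left(-13\right) = -2964$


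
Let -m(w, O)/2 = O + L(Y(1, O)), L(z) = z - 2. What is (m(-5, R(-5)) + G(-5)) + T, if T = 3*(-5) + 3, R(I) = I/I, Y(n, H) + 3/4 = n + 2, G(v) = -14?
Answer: -57/2 ≈ -28.500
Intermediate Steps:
Y(n, H) = 5/4 + n (Y(n, H) = -¾ + (n + 2) = -¾ + (2 + n) = 5/4 + n)
L(z) = -2 + z
R(I) = 1
T = -12 (T = -15 + 3 = -12)
m(w, O) = -½ - 2*O (m(w, O) = -2*(O + (-2 + (5/4 + 1))) = -2*(O + (-2 + 9/4)) = -2*(O + ¼) = -2*(¼ + O) = -½ - 2*O)
(m(-5, R(-5)) + G(-5)) + T = ((-½ - 2*1) - 14) - 12 = ((-½ - 2) - 14) - 12 = (-5/2 - 14) - 12 = -33/2 - 12 = -57/2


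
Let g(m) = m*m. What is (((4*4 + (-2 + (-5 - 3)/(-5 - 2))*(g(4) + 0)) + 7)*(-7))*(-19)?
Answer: 1235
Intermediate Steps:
g(m) = m²
(((4*4 + (-2 + (-5 - 3)/(-5 - 2))*(g(4) + 0)) + 7)*(-7))*(-19) = (((4*4 + (-2 + (-5 - 3)/(-5 - 2))*(4² + 0)) + 7)*(-7))*(-19) = (((16 + (-2 - 8/(-7))*(16 + 0)) + 7)*(-7))*(-19) = (((16 + (-2 - 8*(-⅐))*16) + 7)*(-7))*(-19) = (((16 + (-2 + 8/7)*16) + 7)*(-7))*(-19) = (((16 - 6/7*16) + 7)*(-7))*(-19) = (((16 - 96/7) + 7)*(-7))*(-19) = ((16/7 + 7)*(-7))*(-19) = ((65/7)*(-7))*(-19) = -65*(-19) = 1235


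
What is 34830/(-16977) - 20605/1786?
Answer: -137339155/10106974 ≈ -13.589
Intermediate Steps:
34830/(-16977) - 20605/1786 = 34830*(-1/16977) - 20605*1/1786 = -11610/5659 - 20605/1786 = -137339155/10106974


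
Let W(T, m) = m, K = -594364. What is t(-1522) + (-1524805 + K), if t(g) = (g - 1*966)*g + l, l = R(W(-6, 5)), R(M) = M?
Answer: 1667572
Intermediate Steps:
l = 5
t(g) = 5 + g*(-966 + g) (t(g) = (g - 1*966)*g + 5 = (g - 966)*g + 5 = (-966 + g)*g + 5 = g*(-966 + g) + 5 = 5 + g*(-966 + g))
t(-1522) + (-1524805 + K) = (5 + (-1522)² - 966*(-1522)) + (-1524805 - 594364) = (5 + 2316484 + 1470252) - 2119169 = 3786741 - 2119169 = 1667572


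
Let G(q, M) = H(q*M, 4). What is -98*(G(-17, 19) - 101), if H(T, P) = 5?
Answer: 9408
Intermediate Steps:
G(q, M) = 5
-98*(G(-17, 19) - 101) = -98*(5 - 101) = -98*(-96) = 9408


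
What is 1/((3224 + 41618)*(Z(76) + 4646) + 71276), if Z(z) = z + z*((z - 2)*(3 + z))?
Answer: 1/20134936432 ≈ 4.9665e-11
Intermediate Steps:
Z(z) = z + z*(-2 + z)*(3 + z) (Z(z) = z + z*((-2 + z)*(3 + z)) = z + z*(-2 + z)*(3 + z))
1/((3224 + 41618)*(Z(76) + 4646) + 71276) = 1/((3224 + 41618)*(76*(-5 + 76 + 76**2) + 4646) + 71276) = 1/(44842*(76*(-5 + 76 + 5776) + 4646) + 71276) = 1/(44842*(76*5847 + 4646) + 71276) = 1/(44842*(444372 + 4646) + 71276) = 1/(44842*449018 + 71276) = 1/(20134865156 + 71276) = 1/20134936432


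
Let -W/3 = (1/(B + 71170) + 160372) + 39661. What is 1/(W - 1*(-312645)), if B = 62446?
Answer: -133616/38408453667 ≈ -3.4788e-6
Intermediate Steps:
W = -80182827987/133616 (W = -3*((1/(62446 + 71170) + 160372) + 39661) = -3*((1/133616 + 160372) + 39661) = -3*(21428265153/133616 + 39661) = -3*26727609329/133616 = -80182827987/133616 ≈ -6.0010e+5)
1/(W - 1*(-312645)) = 1/(-80182827987/133616 - 1*(-312645)) = 1/(-80182827987/133616 + 312645) = 1/(-38408453667/133616) = -133616/38408453667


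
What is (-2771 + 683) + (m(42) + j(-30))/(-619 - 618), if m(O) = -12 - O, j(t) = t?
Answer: -2582772/1237 ≈ -2087.9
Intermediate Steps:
(-2771 + 683) + (m(42) + j(-30))/(-619 - 618) = (-2771 + 683) + ((-12 - 1*42) - 30)/(-619 - 618) = -2088 + ((-12 - 42) - 30)/(-1237) = -2088 + (-54 - 30)*(-1/1237) = -2088 - 84*(-1/1237) = -2088 + 84/1237 = -2582772/1237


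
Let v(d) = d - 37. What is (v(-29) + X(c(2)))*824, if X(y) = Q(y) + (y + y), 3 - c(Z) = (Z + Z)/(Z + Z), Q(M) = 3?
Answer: -48616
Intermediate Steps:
c(Z) = 2 (c(Z) = 3 - (Z + Z)/(Z + Z) = 3 - 2*Z/(2*Z) = 3 - 2*Z*1/(2*Z) = 3 - 1*1 = 3 - 1 = 2)
v(d) = -37 + d
X(y) = 3 + 2*y (X(y) = 3 + (y + y) = 3 + 2*y)
(v(-29) + X(c(2)))*824 = ((-37 - 29) + (3 + 2*2))*824 = (-66 + (3 + 4))*824 = (-66 + 7)*824 = -59*824 = -48616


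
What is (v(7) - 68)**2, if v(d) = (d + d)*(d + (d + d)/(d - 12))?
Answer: 2116/25 ≈ 84.640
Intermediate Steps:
v(d) = 2*d*(d + 2*d/(-12 + d)) (v(d) = (2*d)*(d + (2*d)/(-12 + d)) = (2*d)*(d + 2*d/(-12 + d)) = 2*d*(d + 2*d/(-12 + d)))
(v(7) - 68)**2 = (2*7**2*(-10 + 7)/(-12 + 7) - 68)**2 = (2*49*(-3)/(-5) - 68)**2 = (2*49*(-1/5)*(-3) - 68)**2 = (294/5 - 68)**2 = (-46/5)**2 = 2116/25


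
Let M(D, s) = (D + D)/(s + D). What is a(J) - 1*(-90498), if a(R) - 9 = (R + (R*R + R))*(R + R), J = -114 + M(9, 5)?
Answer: -933863649/343 ≈ -2.7226e+6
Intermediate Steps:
M(D, s) = 2*D/(D + s) (M(D, s) = (2*D)/(D + s) = 2*D/(D + s))
J = -789/7 (J = -114 + 2*9/(9 + 5) = -114 + 2*9/14 = -114 + 2*9*(1/14) = -114 + 9/7 = -789/7 ≈ -112.71)
a(R) = 9 + 2*R*(R² + 2*R) (a(R) = 9 + (R + (R*R + R))*(R + R) = 9 + (R + (R² + R))*(2*R) = 9 + (R + (R + R²))*(2*R) = 9 + (R² + 2*R)*(2*R) = 9 + 2*R*(R² + 2*R))
a(J) - 1*(-90498) = (9 + 2*(-789/7)³ + 4*(-789/7)²) - 1*(-90498) = (9 + 2*(-491169069/343) + 4*(622521/49)) + 90498 = (9 - 982338138/343 + 2490084/49) + 90498 = -964904463/343 + 90498 = -933863649/343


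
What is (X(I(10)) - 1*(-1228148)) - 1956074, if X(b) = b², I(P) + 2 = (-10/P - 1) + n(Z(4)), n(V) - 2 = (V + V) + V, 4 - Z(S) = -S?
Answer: -727442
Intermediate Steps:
Z(S) = 4 + S (Z(S) = 4 - (-1)*S = 4 + S)
n(V) = 2 + 3*V (n(V) = 2 + ((V + V) + V) = 2 + (2*V + V) = 2 + 3*V)
I(P) = 23 - 10/P (I(P) = -2 + ((-10/P - 1) + (2 + 3*(4 + 4))) = -2 + ((-1 - 10/P) + (2 + 3*8)) = -2 + ((-1 - 10/P) + (2 + 24)) = -2 + ((-1 - 10/P) + 26) = -2 + (25 - 10/P) = 23 - 10/P)
(X(I(10)) - 1*(-1228148)) - 1956074 = ((23 - 10/10)² - 1*(-1228148)) - 1956074 = ((23 - 10*⅒)² + 1228148) - 1956074 = ((23 - 1)² + 1228148) - 1956074 = (22² + 1228148) - 1956074 = (484 + 1228148) - 1956074 = 1228632 - 1956074 = -727442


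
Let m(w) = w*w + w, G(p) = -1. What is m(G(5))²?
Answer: 0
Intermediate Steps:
m(w) = w + w² (m(w) = w² + w = w + w²)
m(G(5))² = (-(1 - 1))² = (-1*0)² = 0² = 0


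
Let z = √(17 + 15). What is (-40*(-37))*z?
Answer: 5920*√2 ≈ 8372.1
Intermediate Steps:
z = 4*√2 (z = √32 = 4*√2 ≈ 5.6569)
(-40*(-37))*z = (-40*(-37))*(4*√2) = 1480*(4*√2) = 5920*√2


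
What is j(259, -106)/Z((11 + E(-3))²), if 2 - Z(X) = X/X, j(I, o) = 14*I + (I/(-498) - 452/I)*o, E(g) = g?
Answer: 249329747/64491 ≈ 3866.1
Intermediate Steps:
j(I, o) = 14*I + o*(-452/I - I/498) (j(I, o) = 14*I + (I*(-1/498) - 452/I)*o = 14*I + (-I/498 - 452/I)*o = 14*I + (-452/I - I/498)*o = 14*I + o*(-452/I - I/498))
Z(X) = 1 (Z(X) = 2 - X/X = 2 - 1*1 = 2 - 1 = 1)
j(259, -106)/Z((11 + E(-3))²) = ((1/498)*(-225096*(-106) + 259²*(6972 - 1*(-106)))/259)/1 = ((1/498)*(1/259)*(23860176 + 67081*(6972 + 106)))*1 = ((1/498)*(1/259)*(23860176 + 67081*7078))*1 = ((1/498)*(1/259)*(23860176 + 474799318))*1 = ((1/498)*(1/259)*498659494)*1 = (249329747/64491)*1 = 249329747/64491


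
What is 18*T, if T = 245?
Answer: 4410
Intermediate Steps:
18*T = 18*245 = 4410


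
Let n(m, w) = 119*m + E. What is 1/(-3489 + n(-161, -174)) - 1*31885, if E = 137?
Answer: -717763236/22511 ≈ -31885.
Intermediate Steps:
n(m, w) = 137 + 119*m (n(m, w) = 119*m + 137 = 137 + 119*m)
1/(-3489 + n(-161, -174)) - 1*31885 = 1/(-3489 + (137 + 119*(-161))) - 1*31885 = 1/(-3489 + (137 - 19159)) - 31885 = 1/(-3489 - 19022) - 31885 = 1/(-22511) - 31885 = -1/22511 - 31885 = -717763236/22511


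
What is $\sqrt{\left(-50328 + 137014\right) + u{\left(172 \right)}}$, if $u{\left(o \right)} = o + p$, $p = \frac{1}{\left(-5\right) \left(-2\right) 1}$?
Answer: $\frac{3 \sqrt{965090}}{10} \approx 294.72$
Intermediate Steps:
$p = \frac{1}{10}$ ($p = \frac{1}{10 \cdot 1} = \frac{1}{10} \approx 0.1$)
$u{\left(o \right)} = \frac{1}{10} + o$ ($u{\left(o \right)} = o + \frac{1}{10} = \frac{1}{10} + o$)
$\sqrt{\left(-50328 + 137014\right) + u{\left(172 \right)}} = \sqrt{\left(-50328 + 137014\right) + \left(\frac{1}{10} + 172\right)} = \sqrt{86686 + \frac{1721}{10}} = \sqrt{\frac{868581}{10}} = \frac{3 \sqrt{965090}}{10}$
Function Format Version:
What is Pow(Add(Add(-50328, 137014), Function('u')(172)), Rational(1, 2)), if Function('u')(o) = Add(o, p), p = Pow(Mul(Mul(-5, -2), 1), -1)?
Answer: Mul(Rational(3, 10), Pow(965090, Rational(1, 2))) ≈ 294.72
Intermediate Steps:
p = Rational(1, 10) (p = Pow(Mul(10, 1), -1) = Pow(10, -1) = Rational(1, 10) ≈ 0.10000)
Function('u')(o) = Add(Rational(1, 10), o) (Function('u')(o) = Add(o, Rational(1, 10)) = Add(Rational(1, 10), o))
Pow(Add(Add(-50328, 137014), Function('u')(172)), Rational(1, 2)) = Pow(Add(Add(-50328, 137014), Add(Rational(1, 10), 172)), Rational(1, 2)) = Pow(Add(86686, Rational(1721, 10)), Rational(1, 2)) = Pow(Rational(868581, 10), Rational(1, 2)) = Mul(Rational(3, 10), Pow(965090, Rational(1, 2)))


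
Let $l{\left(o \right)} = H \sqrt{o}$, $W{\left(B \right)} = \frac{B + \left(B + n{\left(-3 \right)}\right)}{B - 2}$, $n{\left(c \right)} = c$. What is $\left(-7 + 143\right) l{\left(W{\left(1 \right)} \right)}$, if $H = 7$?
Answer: $952$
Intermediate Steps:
$W{\left(B \right)} = \frac{-3 + 2 B}{-2 + B}$ ($W{\left(B \right)} = \frac{B + \left(B - 3\right)}{B - 2} = \frac{B + \left(-3 + B\right)}{-2 + B} = \frac{-3 + 2 B}{-2 + B}$)
$l{\left(o \right)} = 7 \sqrt{o}$
$\left(-7 + 143\right) l{\left(W{\left(1 \right)} \right)} = \left(-7 + 143\right) 7 \sqrt{\frac{-3 + 2 \cdot 1}{-2 + 1}} = 136 \cdot 7 \sqrt{\frac{-3 + 2}{-1}} = 136 \cdot 7 \sqrt{\left(-1\right) \left(-1\right)} = 136 \cdot 7 \sqrt{1} = 136 \cdot 7 \cdot 1 = 136 \cdot 7 = 952$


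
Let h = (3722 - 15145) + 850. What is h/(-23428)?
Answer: 10573/23428 ≈ 0.45130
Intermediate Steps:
h = -10573 (h = -11423 + 850 = -10573)
h/(-23428) = -10573/(-23428) = -10573*(-1/23428) = 10573/23428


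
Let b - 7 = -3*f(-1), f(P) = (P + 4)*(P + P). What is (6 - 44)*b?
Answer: -950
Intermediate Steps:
f(P) = 2*P*(4 + P) (f(P) = (4 + P)*(2*P) = 2*P*(4 + P))
b = 25 (b = 7 - 6*(-1)*(4 - 1) = 7 - 6*(-1)*3 = 7 - 3*(-6) = 7 + 18 = 25)
(6 - 44)*b = (6 - 44)*25 = -38*25 = -950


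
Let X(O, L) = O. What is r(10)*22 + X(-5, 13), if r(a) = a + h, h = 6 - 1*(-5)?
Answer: 457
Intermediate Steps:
h = 11 (h = 6 + 5 = 11)
r(a) = 11 + a (r(a) = a + 11 = 11 + a)
r(10)*22 + X(-5, 13) = (11 + 10)*22 - 5 = 21*22 - 5 = 462 - 5 = 457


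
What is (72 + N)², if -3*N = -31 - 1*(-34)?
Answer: 5041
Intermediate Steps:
N = -1 (N = -(-31 - 1*(-34))/3 = -(-31 + 34)/3 = -⅓*3 = -1)
(72 + N)² = (72 - 1)² = 71² = 5041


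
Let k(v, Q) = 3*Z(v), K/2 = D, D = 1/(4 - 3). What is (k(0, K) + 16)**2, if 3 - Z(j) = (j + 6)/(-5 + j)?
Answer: 20449/25 ≈ 817.96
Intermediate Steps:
D = 1 (D = 1/1 = 1)
K = 2 (K = 2*1 = 2)
Z(j) = 3 - (6 + j)/(-5 + j) (Z(j) = 3 - (j + 6)/(-5 + j) = 3 - (6 + j)/(-5 + j))
k(v, Q) = 3*(-21 + 2*v)/(-5 + v) (k(v, Q) = 3*((-21 + 2*v)/(-5 + v)) = 3*(-21 + 2*v)/(-5 + v))
(k(0, K) + 16)**2 = (3*(-21 + 2*0)/(-5 + 0) + 16)**2 = (3*(-21 + 0)/(-5) + 16)**2 = (3*(-1/5)*(-21) + 16)**2 = (63/5 + 16)**2 = (143/5)**2 = 20449/25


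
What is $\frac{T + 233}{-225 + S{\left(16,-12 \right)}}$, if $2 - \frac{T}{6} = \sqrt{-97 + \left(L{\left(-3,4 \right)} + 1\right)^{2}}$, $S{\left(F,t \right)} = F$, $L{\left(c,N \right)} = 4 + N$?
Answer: $- \frac{245}{209} + \frac{24 i}{209} \approx -1.1722 + 0.11483 i$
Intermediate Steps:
$T = 12 - 24 i$ ($T = 12 - 6 \sqrt{-97 + \left(\left(4 + 4\right) + 1\right)^{2}} = 12 - 6 \sqrt{-97 + \left(8 + 1\right)^{2}} = 12 - 6 \sqrt{-97 + 9^{2}} = 12 - 6 \sqrt{-97 + 81} = 12 - 6 \sqrt{-16} = 12 - 6 \cdot 4 i = 12 - 24 i \approx 12.0 - 24.0 i$)
$\frac{T + 233}{-225 + S{\left(16,-12 \right)}} = \frac{\left(12 - 24 i\right) + 233}{-225 + 16} = \frac{245 - 24 i}{-209} = \left(245 - 24 i\right) \left(- \frac{1}{209}\right) = - \frac{245}{209} + \frac{24 i}{209}$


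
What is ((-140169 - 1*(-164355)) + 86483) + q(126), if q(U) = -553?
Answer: 110116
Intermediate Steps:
((-140169 - 1*(-164355)) + 86483) + q(126) = ((-140169 - 1*(-164355)) + 86483) - 553 = ((-140169 + 164355) + 86483) - 553 = (24186 + 86483) - 553 = 110669 - 553 = 110116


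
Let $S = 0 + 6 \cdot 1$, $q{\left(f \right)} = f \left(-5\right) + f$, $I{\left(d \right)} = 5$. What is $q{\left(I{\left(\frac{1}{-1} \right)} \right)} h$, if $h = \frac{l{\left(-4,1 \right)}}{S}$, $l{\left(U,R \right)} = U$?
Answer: $\frac{40}{3} \approx 13.333$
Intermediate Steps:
$q{\left(f \right)} = - 4 f$ ($q{\left(f \right)} = - 5 f + f = - 4 f$)
$S = 6$ ($S = 0 + 6 = 6$)
$h = - \frac{2}{3}$ ($h = - \frac{4}{6} = \left(-4\right) \frac{1}{6} = - \frac{2}{3} \approx -0.66667$)
$q{\left(I{\left(\frac{1}{-1} \right)} \right)} h = \left(-4\right) 5 \left(- \frac{2}{3}\right) = \left(-20\right) \left(- \frac{2}{3}\right) = \frac{40}{3}$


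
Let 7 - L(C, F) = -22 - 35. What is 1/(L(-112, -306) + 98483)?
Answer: 1/98547 ≈ 1.0147e-5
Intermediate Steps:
L(C, F) = 64 (L(C, F) = 7 - (-22 - 35) = 7 - 1*(-57) = 7 + 57 = 64)
1/(L(-112, -306) + 98483) = 1/(64 + 98483) = 1/98547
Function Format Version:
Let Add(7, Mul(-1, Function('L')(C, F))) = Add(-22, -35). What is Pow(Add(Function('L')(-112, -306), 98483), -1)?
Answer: Rational(1, 98547) ≈ 1.0147e-5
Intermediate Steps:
Function('L')(C, F) = 64 (Function('L')(C, F) = Add(7, Mul(-1, Add(-22, -35))) = Add(7, Mul(-1, -57)) = Add(7, 57) = 64)
Pow(Add(Function('L')(-112, -306), 98483), -1) = Pow(Add(64, 98483), -1) = Pow(98547, -1) = Rational(1, 98547)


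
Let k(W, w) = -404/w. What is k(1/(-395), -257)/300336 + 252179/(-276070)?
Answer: -2433083191091/2663604524580 ≈ -0.91346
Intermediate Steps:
k(1/(-395), -257)/300336 + 252179/(-276070) = -404/(-257)/300336 + 252179/(-276070) = -404*(-1/257)*(1/300336) + 252179*(-1/276070) = (404/257)*(1/300336) - 252179/276070 = 101/19296588 - 252179/276070 = -2433083191091/2663604524580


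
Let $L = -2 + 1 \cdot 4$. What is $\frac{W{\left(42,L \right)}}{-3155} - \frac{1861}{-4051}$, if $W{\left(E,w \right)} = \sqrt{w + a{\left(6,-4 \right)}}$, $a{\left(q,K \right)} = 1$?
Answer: $\frac{1861}{4051} - \frac{\sqrt{3}}{3155} \approx 0.45884$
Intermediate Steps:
$L = 2$ ($L = -2 + 4 = 2$)
$W{\left(E,w \right)} = \sqrt{1 + w}$ ($W{\left(E,w \right)} = \sqrt{w + 1} = \sqrt{1 + w}$)
$\frac{W{\left(42,L \right)}}{-3155} - \frac{1861}{-4051} = \frac{\sqrt{1 + 2}}{-3155} - \frac{1861}{-4051} = \sqrt{3} \left(- \frac{1}{3155}\right) - - \frac{1861}{4051} = - \frac{\sqrt{3}}{3155} + \frac{1861}{4051} = \frac{1861}{4051} - \frac{\sqrt{3}}{3155}$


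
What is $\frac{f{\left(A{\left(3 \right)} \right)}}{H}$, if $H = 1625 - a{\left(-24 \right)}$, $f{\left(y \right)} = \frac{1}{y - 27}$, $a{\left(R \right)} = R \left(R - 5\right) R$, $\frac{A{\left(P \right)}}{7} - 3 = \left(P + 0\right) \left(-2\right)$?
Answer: $- \frac{1}{879792} \approx -1.1366 \cdot 10^{-6}$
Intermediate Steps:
$A{\left(P \right)} = 21 - 14 P$ ($A{\left(P \right)} = 21 + 7 \left(P + 0\right) \left(-2\right) = 21 + 7 P \left(-2\right) = 21 + 7 \left(- 2 P\right) = 21 - 14 P$)
$a{\left(R \right)} = R^{2} \left(-5 + R\right)$ ($a{\left(R \right)} = R \left(R - 5\right) R = R \left(-5 + R\right) R = R^{2} \left(-5 + R\right)$)
$f{\left(y \right)} = \frac{1}{-27 + y}$
$H = 18329$ ($H = 1625 - \left(-24\right)^{2} \left(-5 - 24\right) = 1625 - 576 \left(-29\right) = 1625 - -16704 = 1625 + 16704 = 18329$)
$\frac{f{\left(A{\left(3 \right)} \right)}}{H} = \frac{1}{\left(-27 + \left(21 - 42\right)\right) 18329} = \frac{1}{-27 + \left(21 - 42\right)} \frac{1}{18329} = \frac{1}{-27 - 21} \cdot \frac{1}{18329} = \frac{1}{-48} \cdot \frac{1}{18329} = \left(- \frac{1}{48}\right) \frac{1}{18329} = - \frac{1}{879792}$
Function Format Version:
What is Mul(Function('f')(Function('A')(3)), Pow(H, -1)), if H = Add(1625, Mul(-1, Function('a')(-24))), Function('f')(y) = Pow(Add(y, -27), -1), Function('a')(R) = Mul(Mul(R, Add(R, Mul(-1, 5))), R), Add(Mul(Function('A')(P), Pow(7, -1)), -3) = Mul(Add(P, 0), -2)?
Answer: Rational(-1, 879792) ≈ -1.1366e-6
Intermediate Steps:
Function('A')(P) = Add(21, Mul(-14, P)) (Function('A')(P) = Add(21, Mul(7, Mul(Add(P, 0), -2))) = Add(21, Mul(7, Mul(P, -2))) = Add(21, Mul(7, Mul(-2, P))) = Add(21, Mul(-14, P)))
Function('a')(R) = Mul(Pow(R, 2), Add(-5, R)) (Function('a')(R) = Mul(Mul(R, Add(R, -5)), R) = Mul(Mul(R, Add(-5, R)), R) = Mul(Pow(R, 2), Add(-5, R)))
Function('f')(y) = Pow(Add(-27, y), -1)
H = 18329 (H = Add(1625, Mul(-1, Mul(Pow(-24, 2), Add(-5, -24)))) = Add(1625, Mul(-1, Mul(576, -29))) = Add(1625, Mul(-1, -16704)) = Add(1625, 16704) = 18329)
Mul(Function('f')(Function('A')(3)), Pow(H, -1)) = Mul(Pow(Add(-27, Add(21, Mul(-14, 3))), -1), Pow(18329, -1)) = Mul(Pow(Add(-27, Add(21, -42)), -1), Rational(1, 18329)) = Mul(Pow(Add(-27, -21), -1), Rational(1, 18329)) = Mul(Pow(-48, -1), Rational(1, 18329)) = Mul(Rational(-1, 48), Rational(1, 18329)) = Rational(-1, 879792)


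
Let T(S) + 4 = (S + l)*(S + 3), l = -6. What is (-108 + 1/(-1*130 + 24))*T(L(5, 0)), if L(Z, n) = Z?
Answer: 68694/53 ≈ 1296.1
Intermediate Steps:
T(S) = -4 + (-6 + S)*(3 + S) (T(S) = -4 + (S - 6)*(S + 3) = -4 + (-6 + S)*(3 + S))
(-108 + 1/(-1*130 + 24))*T(L(5, 0)) = (-108 + 1/(-1*130 + 24))*(-22 + 5² - 3*5) = (-108 + 1/(-130 + 24))*(-22 + 25 - 15) = (-108 + 1/(-106))*(-12) = (-108 - 1/106)*(-12) = -11449/106*(-12) = 68694/53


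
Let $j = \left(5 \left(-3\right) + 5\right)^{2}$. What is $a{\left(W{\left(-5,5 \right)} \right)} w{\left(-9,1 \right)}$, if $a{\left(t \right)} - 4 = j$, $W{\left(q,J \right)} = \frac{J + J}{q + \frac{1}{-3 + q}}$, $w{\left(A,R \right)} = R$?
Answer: $104$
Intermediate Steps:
$W{\left(q,J \right)} = \frac{2 J}{q + \frac{1}{-3 + q}}$
$j = 100$ ($j = \left(-15 + 5\right)^{2} = \left(-10\right)^{2} = 100$)
$a{\left(t \right)} = 104$ ($a{\left(t \right)} = 4 + 100 = 104$)
$a{\left(W{\left(-5,5 \right)} \right)} w{\left(-9,1 \right)} = 104 \cdot 1 = 104$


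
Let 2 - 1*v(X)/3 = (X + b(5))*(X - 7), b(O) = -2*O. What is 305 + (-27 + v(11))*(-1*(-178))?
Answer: -5569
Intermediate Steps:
v(X) = 6 - 3*(-10 + X)*(-7 + X) (v(X) = 6 - 3*(X - 2*5)*(X - 7) = 6 - 3*(X - 10)*(-7 + X) = 6 - 3*(-10 + X)*(-7 + X))
305 + (-27 + v(11))*(-1*(-178)) = 305 + (-27 + (-204 - 3*11**2 + 51*11))*(-1*(-178)) = 305 + (-27 + (-204 - 3*121 + 561))*178 = 305 + (-27 + (-204 - 363 + 561))*178 = 305 + (-27 - 6)*178 = 305 - 33*178 = 305 - 5874 = -5569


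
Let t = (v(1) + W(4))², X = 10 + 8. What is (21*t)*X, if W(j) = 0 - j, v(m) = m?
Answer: 3402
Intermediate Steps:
W(j) = -j
X = 18
t = 9 (t = (1 - 1*4)² = (1 - 4)² = (-3)² = 9)
(21*t)*X = (21*9)*18 = 189*18 = 3402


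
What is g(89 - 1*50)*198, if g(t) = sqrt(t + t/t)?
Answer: 396*sqrt(10) ≈ 1252.3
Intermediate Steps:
g(t) = sqrt(1 + t) (g(t) = sqrt(t + 1) = sqrt(1 + t))
g(89 - 1*50)*198 = sqrt(1 + (89 - 1*50))*198 = sqrt(1 + (89 - 50))*198 = sqrt(1 + 39)*198 = sqrt(40)*198 = (2*sqrt(10))*198 = 396*sqrt(10)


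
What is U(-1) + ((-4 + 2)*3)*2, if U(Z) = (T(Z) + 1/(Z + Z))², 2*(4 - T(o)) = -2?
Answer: 33/4 ≈ 8.2500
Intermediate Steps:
T(o) = 5 (T(o) = 4 - ½*(-2) = 4 + 1 = 5)
U(Z) = (5 + 1/(2*Z))² (U(Z) = (5 + 1/(Z + Z))² = (5 + 1/(2*Z))²)
U(-1) + ((-4 + 2)*3)*2 = (¼)*(1 + 10*(-1))²/(-1)² + ((-4 + 2)*3)*2 = (¼)*1*(1 - 10)² - 2*3*2 = (¼)*1*(-9)² - 6*2 = (¼)*1*81 - 12 = 81/4 - 12 = 33/4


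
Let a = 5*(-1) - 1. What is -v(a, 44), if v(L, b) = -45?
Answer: 45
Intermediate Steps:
a = -6 (a = -5 - 1 = -6)
-v(a, 44) = -1*(-45) = 45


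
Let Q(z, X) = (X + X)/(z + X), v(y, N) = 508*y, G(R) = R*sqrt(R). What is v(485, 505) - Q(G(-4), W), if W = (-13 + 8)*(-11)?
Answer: 761061770/3089 - 880*I/3089 ≈ 2.4638e+5 - 0.28488*I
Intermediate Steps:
G(R) = R**(3/2)
W = 55 (W = -5*(-11) = 55)
Q(z, X) = 2*X/(X + z) (Q(z, X) = (2*X)/(X + z) = 2*X/(X + z))
v(485, 505) - Q(G(-4), W) = 508*485 - 2*55/(55 + (-4)**(3/2)) = 246380 - 2*55/(55 - 8*I) = 246380 - 2*55*(55 + 8*I)/3089 = 246380 - (6050/3089 + 880*I/3089) = 246380 + (-6050/3089 - 880*I/3089) = 761061770/3089 - 880*I/3089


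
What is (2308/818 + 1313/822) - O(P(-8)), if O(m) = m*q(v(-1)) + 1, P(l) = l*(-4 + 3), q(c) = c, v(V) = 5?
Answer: -12298513/336198 ≈ -36.581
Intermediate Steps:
P(l) = -l (P(l) = l*(-1) = -l)
O(m) = 1 + 5*m (O(m) = m*5 + 1 = 5*m + 1 = 1 + 5*m)
(2308/818 + 1313/822) - O(P(-8)) = (2308/818 + 1313/822) - (1 + 5*(-1*(-8))) = (2308*(1/818) + 1313*(1/822)) - (1 + 5*8) = (1154/409 + 1313/822) - (1 + 40) = 1485605/336198 - 1*41 = 1485605/336198 - 41 = -12298513/336198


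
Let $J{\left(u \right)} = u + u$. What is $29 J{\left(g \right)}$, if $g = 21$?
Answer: $1218$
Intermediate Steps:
$J{\left(u \right)} = 2 u$
$29 J{\left(g \right)} = 29 \cdot 2 \cdot 21 = 29 \cdot 42 = 1218$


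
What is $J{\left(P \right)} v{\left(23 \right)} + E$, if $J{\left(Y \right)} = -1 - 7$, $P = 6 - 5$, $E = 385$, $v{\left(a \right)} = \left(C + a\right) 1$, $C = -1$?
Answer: $209$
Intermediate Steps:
$v{\left(a \right)} = -1 + a$ ($v{\left(a \right)} = \left(-1 + a\right) 1 = -1 + a$)
$P = 1$
$J{\left(Y \right)} = -8$
$J{\left(P \right)} v{\left(23 \right)} + E = - 8 \left(-1 + 23\right) + 385 = \left(-8\right) 22 + 385 = -176 + 385 = 209$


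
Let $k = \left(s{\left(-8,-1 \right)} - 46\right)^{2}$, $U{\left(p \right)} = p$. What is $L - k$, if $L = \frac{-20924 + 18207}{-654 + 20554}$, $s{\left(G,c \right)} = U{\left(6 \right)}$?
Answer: $- \frac{31842717}{19900} \approx -1600.1$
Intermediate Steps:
$s{\left(G,c \right)} = 6$
$L = - \frac{2717}{19900} \approx -0.13653$
$k = 1600$ ($k = \left(6 - 46\right)^{2} = \left(-40\right)^{2} = 1600$)
$L - k = - \frac{2717}{19900} - 1600 = - \frac{31842717}{19900}$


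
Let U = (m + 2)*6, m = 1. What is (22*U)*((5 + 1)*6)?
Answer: 14256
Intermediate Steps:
U = 18 (U = (1 + 2)*6 = 3*6 = 18)
(22*U)*((5 + 1)*6) = (22*18)*((5 + 1)*6) = 396*(6*6) = 396*36 = 14256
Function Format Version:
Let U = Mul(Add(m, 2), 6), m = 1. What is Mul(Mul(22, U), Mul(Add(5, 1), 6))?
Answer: 14256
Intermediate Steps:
U = 18 (U = Mul(Add(1, 2), 6) = Mul(3, 6) = 18)
Mul(Mul(22, U), Mul(Add(5, 1), 6)) = Mul(Mul(22, 18), Mul(Add(5, 1), 6)) = Mul(396, Mul(6, 6)) = Mul(396, 36) = 14256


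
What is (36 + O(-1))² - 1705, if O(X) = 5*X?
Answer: -744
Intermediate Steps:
(36 + O(-1))² - 1705 = (36 + 5*(-1))² - 1705 = (36 - 5)² - 1705 = 31² - 1705 = 961 - 1705 = -744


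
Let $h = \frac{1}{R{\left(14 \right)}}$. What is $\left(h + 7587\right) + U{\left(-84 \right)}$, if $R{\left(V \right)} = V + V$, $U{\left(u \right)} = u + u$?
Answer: $\frac{207733}{28} \approx 7419.0$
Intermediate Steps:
$U{\left(u \right)} = 2 u$
$R{\left(V \right)} = 2 V$
$h = \frac{1}{28}$ ($h = \frac{1}{2 \cdot 14} = \frac{1}{28} \approx 0.035714$)
$\left(h + 7587\right) + U{\left(-84 \right)} = \left(\frac{1}{28} + 7587\right) + 2 \left(-84\right) = \frac{212437}{28} - 168 = \frac{207733}{28}$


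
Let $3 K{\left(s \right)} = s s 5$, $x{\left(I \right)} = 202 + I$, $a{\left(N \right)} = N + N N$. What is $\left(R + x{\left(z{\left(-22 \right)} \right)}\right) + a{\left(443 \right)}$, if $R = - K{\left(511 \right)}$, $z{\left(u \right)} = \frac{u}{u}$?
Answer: $- \frac{714920}{3} \approx -2.3831 \cdot 10^{5}$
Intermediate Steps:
$a{\left(N \right)} = N + N^{2}$
$z{\left(u \right)} = 1$
$K{\left(s \right)} = \frac{5 s^{2}}{3}$ ($K{\left(s \right)} = \frac{s s 5}{3} = \frac{s^{2} \cdot 5}{3} = \frac{5 s^{2}}{3}$)
$R = - \frac{1305605}{3}$ ($R = - \frac{5 \cdot 511^{2}}{3} = - \frac{5 \cdot 261121}{3} = \left(-1\right) \frac{1305605}{3} = - \frac{1305605}{3} \approx -4.352 \cdot 10^{5}$)
$\left(R + x{\left(z{\left(-22 \right)} \right)}\right) + a{\left(443 \right)} = \left(- \frac{1305605}{3} + \left(202 + 1\right)\right) + 443 \left(1 + 443\right) = \left(- \frac{1305605}{3} + 203\right) + 443 \cdot 444 = - \frac{1304996}{3} + 196692 = - \frac{714920}{3}$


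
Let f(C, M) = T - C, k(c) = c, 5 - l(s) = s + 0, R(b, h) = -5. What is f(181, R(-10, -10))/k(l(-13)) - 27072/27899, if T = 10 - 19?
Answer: -2894053/251091 ≈ -11.526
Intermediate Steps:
T = -9
l(s) = 5 - s (l(s) = 5 - (s + 0) = 5 - s)
f(C, M) = -9 - C
f(181, R(-10, -10))/k(l(-13)) - 27072/27899 = (-9 - 1*181)/(5 - 1*(-13)) - 27072/27899 = (-9 - 181)/(5 + 13) - 27072*1/27899 = -190/18 - 27072/27899 = -190*1/18 - 27072/27899 = -95/9 - 27072/27899 = -2894053/251091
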